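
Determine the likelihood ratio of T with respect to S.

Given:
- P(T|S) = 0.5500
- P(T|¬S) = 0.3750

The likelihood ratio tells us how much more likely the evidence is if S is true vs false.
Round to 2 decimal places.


Likelihood Ratio (LR) = P(T|S) / P(T|¬S)

LR = 0.5500 / 0.3750
   = 1.47

The evidence is 1.47 times more likely if S is true than if S is false.
Since LR > 1, the evidence supports S over ¬S.


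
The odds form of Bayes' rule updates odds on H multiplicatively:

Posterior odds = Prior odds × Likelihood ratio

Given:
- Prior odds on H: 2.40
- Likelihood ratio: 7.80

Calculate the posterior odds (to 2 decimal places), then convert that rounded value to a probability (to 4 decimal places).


Step 1: Calculate posterior odds
Posterior odds = Prior odds × LR
               = 2.40 × 7.80
               = 18.72

Step 2: Convert to probability
P(H|E) = Posterior odds / (1 + Posterior odds)
       = 18.72 / (1 + 18.72)
       = 18.72 / 19.72
       = 0.9493

The evidence increased P(H) from 0.7059 to 0.9493.


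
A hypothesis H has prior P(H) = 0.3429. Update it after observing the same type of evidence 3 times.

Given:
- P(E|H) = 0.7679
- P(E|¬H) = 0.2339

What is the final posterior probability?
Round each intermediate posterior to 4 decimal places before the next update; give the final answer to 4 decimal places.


Sequential Bayesian updating:

Initial prior: P(H) = 0.3429

Update 1:
  P(E) = 0.7679 × 0.3429 + 0.2339 × 0.6571 = 0.26331291 + 0.15369569 = 0.41700860
  P(H|E) = 0.26331291 / 0.41700860 = 0.6314

Update 2:
  P(E) = 0.7679 × 0.6314 + 0.2339 × 0.3686 = 0.48485206 + 0.08621554 = 0.57106760
  P(H|E) = 0.48485206 / 0.57106760 = 0.8490

Update 3:
  P(E) = 0.7679 × 0.8490 + 0.2339 × 0.1510 = 0.65194710 + 0.03531890 = 0.68726600
  P(H|E) = 0.65194710 / 0.68726600 = 0.9486

Final posterior: 0.9486


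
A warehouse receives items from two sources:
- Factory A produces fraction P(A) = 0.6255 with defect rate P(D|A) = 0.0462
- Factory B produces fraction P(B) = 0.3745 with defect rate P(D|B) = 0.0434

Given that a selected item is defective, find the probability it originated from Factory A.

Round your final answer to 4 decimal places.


Let A = from Factory A, D = defective

Given:
- P(A) = 0.6255, P(B) = 0.3745
- P(D|A) = 0.0462, P(D|B) = 0.0434

Step 1: Find P(D)
P(D) = P(D|A)P(A) + P(D|B)P(B)
     = 0.0462 × 0.6255 + 0.0434 × 0.3745
     = 0.02889810 + 0.01625330
     = 0.04515140

Step 2: Apply Bayes' theorem
P(A|D) = P(D|A)P(A) / P(D)
       = 0.02889810 / 0.04515140
       = 0.6400


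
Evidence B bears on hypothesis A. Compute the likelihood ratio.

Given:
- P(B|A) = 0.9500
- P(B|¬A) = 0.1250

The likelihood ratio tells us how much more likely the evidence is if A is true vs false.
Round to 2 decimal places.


Likelihood Ratio (LR) = P(B|A) / P(B|¬A)

LR = 0.9500 / 0.1250
   = 7.60

The evidence is 7.60 times more likely if A is true than if A is false.
Because LR exceeds 1, B is evidence for A.


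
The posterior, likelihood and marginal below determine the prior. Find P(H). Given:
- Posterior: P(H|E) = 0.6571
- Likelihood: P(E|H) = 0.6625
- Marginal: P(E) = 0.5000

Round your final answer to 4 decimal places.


From Bayes' theorem: P(H|E) = P(E|H) × P(H) / P(E)

Rearranging for P(H):
P(H) = P(H|E) × P(E) / P(E|H)
     = 0.6571 × 0.5000 / 0.6625
     = 0.32855000 / 0.6625
     = 0.4959


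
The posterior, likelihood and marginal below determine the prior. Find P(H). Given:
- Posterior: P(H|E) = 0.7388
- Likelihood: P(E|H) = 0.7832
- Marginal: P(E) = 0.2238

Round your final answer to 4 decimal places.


From Bayes' theorem: P(H|E) = P(E|H) × P(H) / P(E)

Rearranging for P(H):
P(H) = P(H|E) × P(E) / P(E|H)
     = 0.7388 × 0.2238 / 0.7832
     = 0.16534344 / 0.7832
     = 0.2111


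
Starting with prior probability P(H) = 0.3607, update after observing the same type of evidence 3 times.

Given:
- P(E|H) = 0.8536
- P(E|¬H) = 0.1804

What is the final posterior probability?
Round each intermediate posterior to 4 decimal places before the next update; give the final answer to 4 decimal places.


Sequential Bayesian updating:

Initial prior: P(H) = 0.3607

Update 1:
  P(E) = 0.8536 × 0.3607 + 0.1804 × 0.6393 = 0.30789352 + 0.11532972 = 0.42322324
  P(H|E) = 0.30789352 / 0.42322324 = 0.7275

Update 2:
  P(E) = 0.8536 × 0.7275 + 0.1804 × 0.2725 = 0.62099400 + 0.04915900 = 0.67015300
  P(H|E) = 0.62099400 / 0.67015300 = 0.9266

Update 3:
  P(E) = 0.8536 × 0.9266 + 0.1804 × 0.0734 = 0.79094576 + 0.01324136 = 0.80418712
  P(H|E) = 0.79094576 / 0.80418712 = 0.9835

Final posterior: 0.9835


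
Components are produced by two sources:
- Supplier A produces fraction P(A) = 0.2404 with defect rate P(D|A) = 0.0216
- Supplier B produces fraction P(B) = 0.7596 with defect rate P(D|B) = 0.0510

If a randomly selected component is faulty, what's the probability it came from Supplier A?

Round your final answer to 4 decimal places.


Let A = from Supplier A, D = faulty

Given:
- P(A) = 0.2404, P(B) = 0.7596
- P(D|A) = 0.0216, P(D|B) = 0.0510

Step 1: Find P(D)
P(D) = P(D|A)P(A) + P(D|B)P(B)
     = 0.0216 × 0.2404 + 0.0510 × 0.7596
     = 0.00519264 + 0.03873960
     = 0.04393224

Step 2: Apply Bayes' theorem
P(A|D) = P(D|A)P(A) / P(D)
       = 0.00519264 / 0.04393224
       = 0.1182


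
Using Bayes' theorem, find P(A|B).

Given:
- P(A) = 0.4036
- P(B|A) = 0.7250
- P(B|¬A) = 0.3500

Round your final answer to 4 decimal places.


Bayes' theorem: P(A|B) = P(B|A) × P(A) / P(B)

Step 1: Calculate P(B) using law of total probability
P(B) = P(B|A)P(A) + P(B|¬A)P(¬A)
     = 0.7250 × 0.4036 + 0.3500 × 0.5964
     = 0.29261000 + 0.20874000
     = 0.50135000

Step 2: Apply Bayes' theorem
P(A|B) = P(B|A) × P(A) / P(B)
       = 0.29261000 / 0.50135000
       = 0.5836


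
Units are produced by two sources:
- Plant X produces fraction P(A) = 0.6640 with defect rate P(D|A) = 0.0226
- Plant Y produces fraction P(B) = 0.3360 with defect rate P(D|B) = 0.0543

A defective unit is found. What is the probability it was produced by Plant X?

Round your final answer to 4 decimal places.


Let A = from Plant X, D = defective

Given:
- P(A) = 0.6640, P(B) = 0.3360
- P(D|A) = 0.0226, P(D|B) = 0.0543

Step 1: Find P(D)
P(D) = P(D|A)P(A) + P(D|B)P(B)
     = 0.0226 × 0.6640 + 0.0543 × 0.3360
     = 0.01500640 + 0.01824480
     = 0.03325120

Step 2: Apply Bayes' theorem
P(A|D) = P(D|A)P(A) / P(D)
       = 0.01500640 / 0.03325120
       = 0.4513


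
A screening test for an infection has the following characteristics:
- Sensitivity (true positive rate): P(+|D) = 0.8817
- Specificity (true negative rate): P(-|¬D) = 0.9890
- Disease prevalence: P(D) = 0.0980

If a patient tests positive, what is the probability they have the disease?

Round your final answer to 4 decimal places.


Let D = has disease, + = positive test

Given:
- P(D) = 0.0980 (prevalence)
- P(+|D) = 0.8817 (sensitivity)
- P(-|¬D) = 0.9890 (specificity)
- P(+|¬D) = 0.0110 (false positive rate = 1 - specificity)

Step 1: Find P(+)
P(+) = P(+|D)P(D) + P(+|¬D)P(¬D)
     = 0.8817 × 0.0980 + 0.0110 × 0.9020
     = 0.08640660 + 0.00992200
     = 0.09632860

Step 2: Apply Bayes' theorem for P(D|+)
P(D|+) = P(+|D)P(D) / P(+)
       = 0.08640660 / 0.09632860
       = 0.8970


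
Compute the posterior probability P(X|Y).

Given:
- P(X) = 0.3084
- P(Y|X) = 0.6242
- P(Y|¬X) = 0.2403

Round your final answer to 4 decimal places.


Bayes' theorem: P(X|Y) = P(Y|X) × P(X) / P(Y)

Step 1: Calculate P(Y) using law of total probability
P(Y) = P(Y|X)P(X) + P(Y|¬X)P(¬X)
     = 0.6242 × 0.3084 + 0.2403 × 0.6916
     = 0.19250328 + 0.16619148
     = 0.35869476

Step 2: Apply Bayes' theorem
P(X|Y) = P(Y|X) × P(X) / P(Y)
       = 0.19250328 / 0.35869476
       = 0.5367


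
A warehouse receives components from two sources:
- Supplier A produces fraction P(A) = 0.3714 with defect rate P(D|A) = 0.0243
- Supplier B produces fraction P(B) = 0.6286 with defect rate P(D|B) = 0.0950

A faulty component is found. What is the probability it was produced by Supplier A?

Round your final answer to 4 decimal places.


Let A = from Supplier A, D = faulty

Given:
- P(A) = 0.3714, P(B) = 0.6286
- P(D|A) = 0.0243, P(D|B) = 0.0950

Step 1: Find P(D)
P(D) = P(D|A)P(A) + P(D|B)P(B)
     = 0.0243 × 0.3714 + 0.0950 × 0.6286
     = 0.00902502 + 0.05971700
     = 0.06874202

Step 2: Apply Bayes' theorem
P(A|D) = P(D|A)P(A) / P(D)
       = 0.00902502 / 0.06874202
       = 0.1313


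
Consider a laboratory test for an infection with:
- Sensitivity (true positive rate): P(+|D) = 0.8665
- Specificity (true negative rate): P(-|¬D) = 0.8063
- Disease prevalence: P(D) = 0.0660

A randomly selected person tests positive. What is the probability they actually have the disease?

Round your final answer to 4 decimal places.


Let D = has disease, + = positive test

Given:
- P(D) = 0.0660 (prevalence)
- P(+|D) = 0.8665 (sensitivity)
- P(-|¬D) = 0.8063 (specificity)
- P(+|¬D) = 0.1937 (false positive rate = 1 - specificity)

Step 1: Find P(+)
P(+) = P(+|D)P(D) + P(+|¬D)P(¬D)
     = 0.8665 × 0.0660 + 0.1937 × 0.9340
     = 0.05718900 + 0.18091580
     = 0.23810480

Step 2: Apply Bayes' theorem for P(D|+)
P(D|+) = P(+|D)P(D) / P(+)
       = 0.05718900 / 0.23810480
       = 0.2402


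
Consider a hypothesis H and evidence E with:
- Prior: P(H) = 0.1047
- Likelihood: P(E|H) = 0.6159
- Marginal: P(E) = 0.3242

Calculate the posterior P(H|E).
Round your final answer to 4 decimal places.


Using Bayes' theorem:

P(H|E) = P(E|H) × P(H) / P(E)
       = 0.6159 × 0.1047 / 0.3242
       = 0.06448473 / 0.3242
       = 0.1989

The evidence strengthens our belief in H.
Prior: 0.1047 → Posterior: 0.1989


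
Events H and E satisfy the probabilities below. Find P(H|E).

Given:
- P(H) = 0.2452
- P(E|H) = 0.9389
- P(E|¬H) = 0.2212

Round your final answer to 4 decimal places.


Bayes' theorem: P(H|E) = P(E|H) × P(H) / P(E)

Step 1: Calculate P(E) using law of total probability
P(E) = P(E|H)P(H) + P(E|¬H)P(¬H)
     = 0.9389 × 0.2452 + 0.2212 × 0.7548
     = 0.23021828 + 0.16696176
     = 0.39718004

Step 2: Apply Bayes' theorem
P(H|E) = P(E|H) × P(H) / P(E)
       = 0.23021828 / 0.39718004
       = 0.5796


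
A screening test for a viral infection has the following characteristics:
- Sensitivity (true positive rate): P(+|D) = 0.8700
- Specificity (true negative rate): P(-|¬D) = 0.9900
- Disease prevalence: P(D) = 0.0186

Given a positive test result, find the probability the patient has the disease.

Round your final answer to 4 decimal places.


Let D = has disease, + = positive test

Given:
- P(D) = 0.0186 (prevalence)
- P(+|D) = 0.8700 (sensitivity)
- P(-|¬D) = 0.9900 (specificity)
- P(+|¬D) = 0.0100 (false positive rate = 1 - specificity)

Step 1: Find P(+)
P(+) = P(+|D)P(D) + P(+|¬D)P(¬D)
     = 0.8700 × 0.0186 + 0.0100 × 0.9814
     = 0.01618200 + 0.00981400
     = 0.02599600

Step 2: Apply Bayes' theorem for P(D|+)
P(D|+) = P(+|D)P(D) / P(+)
       = 0.01618200 / 0.02599600
       = 0.6225


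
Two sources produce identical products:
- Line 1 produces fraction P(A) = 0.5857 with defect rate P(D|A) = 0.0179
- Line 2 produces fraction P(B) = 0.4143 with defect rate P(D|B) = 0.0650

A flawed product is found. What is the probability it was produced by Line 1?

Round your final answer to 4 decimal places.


Let A = from Line 1, D = flawed

Given:
- P(A) = 0.5857, P(B) = 0.4143
- P(D|A) = 0.0179, P(D|B) = 0.0650

Step 1: Find P(D)
P(D) = P(D|A)P(A) + P(D|B)P(B)
     = 0.0179 × 0.5857 + 0.0650 × 0.4143
     = 0.01048403 + 0.02692950
     = 0.03741353

Step 2: Apply Bayes' theorem
P(A|D) = P(D|A)P(A) / P(D)
       = 0.01048403 / 0.03741353
       = 0.2802


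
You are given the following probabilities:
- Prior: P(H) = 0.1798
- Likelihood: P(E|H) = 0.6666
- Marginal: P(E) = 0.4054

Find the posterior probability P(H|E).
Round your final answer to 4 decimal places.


Using Bayes' theorem:

P(H|E) = P(E|H) × P(H) / P(E)
       = 0.6666 × 0.1798 / 0.4054
       = 0.11985468 / 0.4054
       = 0.2956

The evidence strengthens our belief in H.
Prior: 0.1798 → Posterior: 0.2956


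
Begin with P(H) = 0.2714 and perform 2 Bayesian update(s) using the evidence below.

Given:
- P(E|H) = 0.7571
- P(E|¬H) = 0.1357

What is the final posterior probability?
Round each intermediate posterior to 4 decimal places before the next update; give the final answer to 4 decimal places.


Sequential Bayesian updating:

Initial prior: P(H) = 0.2714

Update 1:
  P(E) = 0.7571 × 0.2714 + 0.1357 × 0.7286 = 0.20547694 + 0.09887102 = 0.30434796
  P(H|E) = 0.20547694 / 0.30434796 = 0.6751

Update 2:
  P(E) = 0.7571 × 0.6751 + 0.1357 × 0.3249 = 0.51111821 + 0.04408893 = 0.55520714
  P(H|E) = 0.51111821 / 0.55520714 = 0.9206

Final posterior: 0.9206


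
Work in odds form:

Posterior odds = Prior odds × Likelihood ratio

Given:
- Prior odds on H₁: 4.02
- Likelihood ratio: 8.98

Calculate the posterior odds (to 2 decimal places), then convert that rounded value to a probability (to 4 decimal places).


Step 1: Calculate posterior odds
Posterior odds = Prior odds × LR
               = 4.02 × 8.98
               = 36.10

Step 2: Convert to probability
P(H₁|E) = Posterior odds / (1 + Posterior odds)
       = 36.10 / (1 + 36.10)
       = 36.10 / 37.10
       = 0.9730

The evidence increased P(H₁) from 0.8008 to 0.9730.


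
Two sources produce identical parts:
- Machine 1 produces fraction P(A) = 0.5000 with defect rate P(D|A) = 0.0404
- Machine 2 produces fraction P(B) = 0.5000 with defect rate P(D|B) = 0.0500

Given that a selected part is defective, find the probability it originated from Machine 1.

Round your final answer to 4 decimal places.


Let A = from Machine 1, D = defective

Given:
- P(A) = 0.5000, P(B) = 0.5000
- P(D|A) = 0.0404, P(D|B) = 0.0500

Step 1: Find P(D)
P(D) = P(D|A)P(A) + P(D|B)P(B)
     = 0.0404 × 0.5000 + 0.0500 × 0.5000
     = 0.02020000 + 0.02500000
     = 0.04520000

Step 2: Apply Bayes' theorem
P(A|D) = P(D|A)P(A) / P(D)
       = 0.02020000 / 0.04520000
       = 0.4469


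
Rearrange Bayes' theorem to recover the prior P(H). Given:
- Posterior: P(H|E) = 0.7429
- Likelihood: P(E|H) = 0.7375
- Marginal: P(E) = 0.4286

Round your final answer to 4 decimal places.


From Bayes' theorem: P(H|E) = P(E|H) × P(H) / P(E)

Rearranging for P(H):
P(H) = P(H|E) × P(E) / P(E|H)
     = 0.7429 × 0.4286 / 0.7375
     = 0.31840694 / 0.7375
     = 0.4317


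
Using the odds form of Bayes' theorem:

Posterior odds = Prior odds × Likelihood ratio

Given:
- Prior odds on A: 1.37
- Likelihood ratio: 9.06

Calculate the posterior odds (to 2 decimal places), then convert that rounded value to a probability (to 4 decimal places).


Step 1: Calculate posterior odds
Posterior odds = Prior odds × LR
               = 1.37 × 9.06
               = 12.41

Step 2: Convert to probability
P(A|E) = Posterior odds / (1 + Posterior odds)
       = 12.41 / (1 + 12.41)
       = 12.41 / 13.41
       = 0.9254

The evidence increased P(A) from 0.5781 to 0.9254.


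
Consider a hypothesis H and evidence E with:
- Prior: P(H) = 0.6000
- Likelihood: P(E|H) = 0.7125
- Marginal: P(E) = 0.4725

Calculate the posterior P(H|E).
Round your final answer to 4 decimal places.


Using Bayes' theorem:

P(H|E) = P(E|H) × P(H) / P(E)
       = 0.7125 × 0.6000 / 0.4725
       = 0.42750000 / 0.4725
       = 0.9048

The evidence strengthens our belief in H.
Prior: 0.6000 → Posterior: 0.9048


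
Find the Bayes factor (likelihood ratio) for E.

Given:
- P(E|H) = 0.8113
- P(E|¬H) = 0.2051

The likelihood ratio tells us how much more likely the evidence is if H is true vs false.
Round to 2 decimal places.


Likelihood Ratio (LR) = P(E|H) / P(E|¬H)

LR = 0.8113 / 0.2051
   = 3.96

The evidence is 3.96 times more likely if H is true than if H is false.
Because LR exceeds 1, E is evidence for H.


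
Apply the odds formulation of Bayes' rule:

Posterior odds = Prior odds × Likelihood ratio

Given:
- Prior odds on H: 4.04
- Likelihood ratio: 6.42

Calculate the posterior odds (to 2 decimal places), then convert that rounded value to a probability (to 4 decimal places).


Step 1: Calculate posterior odds
Posterior odds = Prior odds × LR
               = 4.04 × 6.42
               = 25.94

Step 2: Convert to probability
P(H|E) = Posterior odds / (1 + Posterior odds)
       = 25.94 / (1 + 25.94)
       = 25.94 / 26.94
       = 0.9629

The evidence increased P(H) from 0.8016 to 0.9629.


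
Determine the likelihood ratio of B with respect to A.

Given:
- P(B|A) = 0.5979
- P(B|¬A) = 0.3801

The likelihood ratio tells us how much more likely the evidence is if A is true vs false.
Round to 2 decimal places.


Likelihood Ratio (LR) = P(B|A) / P(B|¬A)

LR = 0.5979 / 0.3801
   = 1.57

The evidence is 1.57 times more likely if A is true than if A is false.
LR > 1, so observing B raises the odds in favor of A.


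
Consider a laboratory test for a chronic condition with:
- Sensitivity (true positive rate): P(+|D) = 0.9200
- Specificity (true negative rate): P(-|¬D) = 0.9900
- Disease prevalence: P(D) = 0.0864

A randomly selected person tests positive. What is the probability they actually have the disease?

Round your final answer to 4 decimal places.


Let D = has disease, + = positive test

Given:
- P(D) = 0.0864 (prevalence)
- P(+|D) = 0.9200 (sensitivity)
- P(-|¬D) = 0.9900 (specificity)
- P(+|¬D) = 0.0100 (false positive rate = 1 - specificity)

Step 1: Find P(+)
P(+) = P(+|D)P(D) + P(+|¬D)P(¬D)
     = 0.9200 × 0.0864 + 0.0100 × 0.9136
     = 0.07948800 + 0.00913600
     = 0.08862400

Step 2: Apply Bayes' theorem for P(D|+)
P(D|+) = P(+|D)P(D) / P(+)
       = 0.07948800 / 0.08862400
       = 0.8969


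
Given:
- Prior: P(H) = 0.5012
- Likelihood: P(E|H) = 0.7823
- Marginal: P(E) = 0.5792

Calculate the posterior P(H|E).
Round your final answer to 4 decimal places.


Using Bayes' theorem:

P(H|E) = P(E|H) × P(H) / P(E)
       = 0.7823 × 0.5012 / 0.5792
       = 0.39208876 / 0.5792
       = 0.6769

The evidence strengthens our belief in H.
Prior: 0.5012 → Posterior: 0.6769


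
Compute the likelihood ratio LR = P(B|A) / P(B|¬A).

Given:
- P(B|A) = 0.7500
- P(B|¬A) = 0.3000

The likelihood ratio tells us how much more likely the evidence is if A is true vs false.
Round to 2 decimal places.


Likelihood Ratio (LR) = P(B|A) / P(B|¬A)

LR = 0.7500 / 0.3000
   = 2.50

The evidence is 2.50 times more likely if A is true than if A is false.
LR > 1, so observing B raises the odds in favor of A.


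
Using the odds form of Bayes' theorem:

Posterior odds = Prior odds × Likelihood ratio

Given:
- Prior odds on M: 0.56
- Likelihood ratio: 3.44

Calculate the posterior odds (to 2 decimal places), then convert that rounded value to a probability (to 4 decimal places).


Step 1: Calculate posterior odds
Posterior odds = Prior odds × LR
               = 0.56 × 3.44
               = 1.93

Step 2: Convert to probability
P(M|E) = Posterior odds / (1 + Posterior odds)
       = 1.93 / (1 + 1.93)
       = 1.93 / 2.93
       = 0.6587

The evidence increased P(M) from 0.3590 to 0.6587.


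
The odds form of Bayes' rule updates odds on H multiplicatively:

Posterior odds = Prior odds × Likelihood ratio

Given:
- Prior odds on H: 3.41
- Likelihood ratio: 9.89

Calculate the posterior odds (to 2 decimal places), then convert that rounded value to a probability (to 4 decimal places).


Step 1: Calculate posterior odds
Posterior odds = Prior odds × LR
               = 3.41 × 9.89
               = 33.72

Step 2: Convert to probability
P(H|E) = Posterior odds / (1 + Posterior odds)
       = 33.72 / (1 + 33.72)
       = 33.72 / 34.72
       = 0.9712

The evidence increased P(H) from 0.7732 to 0.9712.


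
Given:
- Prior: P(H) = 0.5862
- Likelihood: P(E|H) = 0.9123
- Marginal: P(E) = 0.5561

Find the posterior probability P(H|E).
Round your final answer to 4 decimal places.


Using Bayes' theorem:

P(H|E) = P(E|H) × P(H) / P(E)
       = 0.9123 × 0.5862 / 0.5561
       = 0.53479026 / 0.5561
       = 0.9617

The evidence strengthens our belief in H.
Prior: 0.5862 → Posterior: 0.9617


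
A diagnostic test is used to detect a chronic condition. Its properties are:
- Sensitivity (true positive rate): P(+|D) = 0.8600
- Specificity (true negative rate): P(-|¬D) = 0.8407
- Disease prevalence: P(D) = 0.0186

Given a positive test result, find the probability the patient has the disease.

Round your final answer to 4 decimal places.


Let D = has disease, + = positive test

Given:
- P(D) = 0.0186 (prevalence)
- P(+|D) = 0.8600 (sensitivity)
- P(-|¬D) = 0.8407 (specificity)
- P(+|¬D) = 0.1593 (false positive rate = 1 - specificity)

Step 1: Find P(+)
P(+) = P(+|D)P(D) + P(+|¬D)P(¬D)
     = 0.8600 × 0.0186 + 0.1593 × 0.9814
     = 0.01599600 + 0.15633702
     = 0.17233302

Step 2: Apply Bayes' theorem for P(D|+)
P(D|+) = P(+|D)P(D) / P(+)
       = 0.01599600 / 0.17233302
       = 0.0928


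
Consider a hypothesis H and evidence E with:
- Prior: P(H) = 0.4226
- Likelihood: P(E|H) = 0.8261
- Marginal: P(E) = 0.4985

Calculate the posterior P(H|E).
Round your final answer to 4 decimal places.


Using Bayes' theorem:

P(H|E) = P(E|H) × P(H) / P(E)
       = 0.8261 × 0.4226 / 0.4985
       = 0.34910986 / 0.4985
       = 0.7003

The evidence strengthens our belief in H.
Prior: 0.4226 → Posterior: 0.7003


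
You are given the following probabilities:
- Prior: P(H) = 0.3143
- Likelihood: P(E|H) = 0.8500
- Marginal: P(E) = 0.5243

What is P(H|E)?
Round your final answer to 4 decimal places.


Using Bayes' theorem:

P(H|E) = P(E|H) × P(H) / P(E)
       = 0.8500 × 0.3143 / 0.5243
       = 0.26715500 / 0.5243
       = 0.5095

The evidence strengthens our belief in H.
Prior: 0.3143 → Posterior: 0.5095


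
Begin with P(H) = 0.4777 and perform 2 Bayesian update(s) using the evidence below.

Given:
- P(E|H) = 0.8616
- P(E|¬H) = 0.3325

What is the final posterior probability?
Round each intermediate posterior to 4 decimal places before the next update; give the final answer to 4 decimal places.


Sequential Bayesian updating:

Initial prior: P(H) = 0.4777

Update 1:
  P(E) = 0.8616 × 0.4777 + 0.3325 × 0.5223 = 0.41158632 + 0.17366475 = 0.58525107
  P(H|E) = 0.41158632 / 0.58525107 = 0.7033

Update 2:
  P(E) = 0.8616 × 0.7033 + 0.3325 × 0.2967 = 0.60596328 + 0.09865275 = 0.70461603
  P(H|E) = 0.60596328 / 0.70461603 = 0.8600

Final posterior: 0.8600


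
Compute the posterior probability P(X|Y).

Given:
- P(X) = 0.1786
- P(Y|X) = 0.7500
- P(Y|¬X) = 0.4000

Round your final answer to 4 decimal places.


Bayes' theorem: P(X|Y) = P(Y|X) × P(X) / P(Y)

Step 1: Calculate P(Y) using law of total probability
P(Y) = P(Y|X)P(X) + P(Y|¬X)P(¬X)
     = 0.7500 × 0.1786 + 0.4000 × 0.8214
     = 0.13395000 + 0.32856000
     = 0.46251000

Step 2: Apply Bayes' theorem
P(X|Y) = P(Y|X) × P(X) / P(Y)
       = 0.13395000 / 0.46251000
       = 0.2896


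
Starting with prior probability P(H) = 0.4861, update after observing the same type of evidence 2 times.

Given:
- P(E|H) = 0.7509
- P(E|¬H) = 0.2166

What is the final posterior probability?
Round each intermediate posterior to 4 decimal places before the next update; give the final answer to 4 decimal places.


Sequential Bayesian updating:

Initial prior: P(H) = 0.4861

Update 1:
  P(E) = 0.7509 × 0.4861 + 0.2166 × 0.5139 = 0.36501249 + 0.11131074 = 0.47632323
  P(H|E) = 0.36501249 / 0.47632323 = 0.7663

Update 2:
  P(E) = 0.7509 × 0.7663 + 0.2166 × 0.2337 = 0.57541467 + 0.05061942 = 0.62603409
  P(H|E) = 0.57541467 / 0.62603409 = 0.9191

Final posterior: 0.9191


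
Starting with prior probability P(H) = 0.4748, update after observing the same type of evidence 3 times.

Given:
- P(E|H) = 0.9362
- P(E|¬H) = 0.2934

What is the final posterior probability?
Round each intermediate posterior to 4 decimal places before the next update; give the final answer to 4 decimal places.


Sequential Bayesian updating:

Initial prior: P(H) = 0.4748

Update 1:
  P(E) = 0.9362 × 0.4748 + 0.2934 × 0.5252 = 0.44450776 + 0.15409368 = 0.59860144
  P(H|E) = 0.44450776 / 0.59860144 = 0.7426

Update 2:
  P(E) = 0.9362 × 0.7426 + 0.2934 × 0.2574 = 0.69522212 + 0.07552116 = 0.77074328
  P(H|E) = 0.69522212 / 0.77074328 = 0.9020

Update 3:
  P(E) = 0.9362 × 0.9020 + 0.2934 × 0.0980 = 0.84445240 + 0.02875320 = 0.87320560
  P(H|E) = 0.84445240 / 0.87320560 = 0.9671

Final posterior: 0.9671


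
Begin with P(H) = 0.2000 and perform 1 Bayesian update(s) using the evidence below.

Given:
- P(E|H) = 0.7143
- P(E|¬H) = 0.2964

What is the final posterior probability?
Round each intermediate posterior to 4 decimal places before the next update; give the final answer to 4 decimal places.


Sequential Bayesian updating:

Initial prior: P(H) = 0.2000

Update 1:
  P(E) = 0.7143 × 0.2000 + 0.2964 × 0.8000 = 0.14286000 + 0.23712000 = 0.37998000
  P(H|E) = 0.14286000 / 0.37998000 = 0.3760

Final posterior: 0.3760


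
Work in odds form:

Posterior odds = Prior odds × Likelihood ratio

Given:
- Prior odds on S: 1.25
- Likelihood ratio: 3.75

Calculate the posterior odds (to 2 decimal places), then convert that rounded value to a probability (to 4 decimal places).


Step 1: Calculate posterior odds
Posterior odds = Prior odds × LR
               = 1.25 × 3.75
               = 4.69

Step 2: Convert to probability
P(S|E) = Posterior odds / (1 + Posterior odds)
       = 4.69 / (1 + 4.69)
       = 4.69 / 5.69
       = 0.8243

The evidence increased P(S) from 0.5556 to 0.8243.


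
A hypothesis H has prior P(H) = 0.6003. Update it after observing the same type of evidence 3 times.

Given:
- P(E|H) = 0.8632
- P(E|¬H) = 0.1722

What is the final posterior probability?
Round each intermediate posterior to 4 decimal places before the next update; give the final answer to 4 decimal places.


Sequential Bayesian updating:

Initial prior: P(H) = 0.6003

Update 1:
  P(E) = 0.8632 × 0.6003 + 0.1722 × 0.3997 = 0.51817896 + 0.06882834 = 0.58700730
  P(H|E) = 0.51817896 / 0.58700730 = 0.8827

Update 2:
  P(E) = 0.8632 × 0.8827 + 0.1722 × 0.1173 = 0.76194664 + 0.02019906 = 0.78214570
  P(H|E) = 0.76194664 / 0.78214570 = 0.9742

Update 3:
  P(E) = 0.8632 × 0.9742 + 0.1722 × 0.0258 = 0.84092944 + 0.00444276 = 0.84537220
  P(H|E) = 0.84092944 / 0.84537220 = 0.9947

Final posterior: 0.9947


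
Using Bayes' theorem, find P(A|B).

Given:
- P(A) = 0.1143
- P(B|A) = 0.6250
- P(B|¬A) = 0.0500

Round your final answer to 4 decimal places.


Bayes' theorem: P(A|B) = P(B|A) × P(A) / P(B)

Step 1: Calculate P(B) using law of total probability
P(B) = P(B|A)P(A) + P(B|¬A)P(¬A)
     = 0.6250 × 0.1143 + 0.0500 × 0.8857
     = 0.07143750 + 0.04428500
     = 0.11572250

Step 2: Apply Bayes' theorem
P(A|B) = P(B|A) × P(A) / P(B)
       = 0.07143750 / 0.11572250
       = 0.6173


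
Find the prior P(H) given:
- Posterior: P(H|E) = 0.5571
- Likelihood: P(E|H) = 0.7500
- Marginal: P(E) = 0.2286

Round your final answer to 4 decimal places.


From Bayes' theorem: P(H|E) = P(E|H) × P(H) / P(E)

Rearranging for P(H):
P(H) = P(H|E) × P(E) / P(E|H)
     = 0.5571 × 0.2286 / 0.7500
     = 0.12735306 / 0.7500
     = 0.1698


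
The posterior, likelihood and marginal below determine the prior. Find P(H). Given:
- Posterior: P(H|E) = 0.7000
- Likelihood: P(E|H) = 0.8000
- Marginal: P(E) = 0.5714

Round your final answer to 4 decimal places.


From Bayes' theorem: P(H|E) = P(E|H) × P(H) / P(E)

Rearranging for P(H):
P(H) = P(H|E) × P(E) / P(E|H)
     = 0.7000 × 0.5714 / 0.8000
     = 0.39998000 / 0.8000
     = 0.5000


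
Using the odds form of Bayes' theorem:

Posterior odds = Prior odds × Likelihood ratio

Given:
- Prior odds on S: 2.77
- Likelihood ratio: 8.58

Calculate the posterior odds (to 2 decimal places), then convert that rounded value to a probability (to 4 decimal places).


Step 1: Calculate posterior odds
Posterior odds = Prior odds × LR
               = 2.77 × 8.58
               = 23.77

Step 2: Convert to probability
P(S|E) = Posterior odds / (1 + Posterior odds)
       = 23.77 / (1 + 23.77)
       = 23.77 / 24.77
       = 0.9596

The evidence increased P(S) from 0.7347 to 0.9596.


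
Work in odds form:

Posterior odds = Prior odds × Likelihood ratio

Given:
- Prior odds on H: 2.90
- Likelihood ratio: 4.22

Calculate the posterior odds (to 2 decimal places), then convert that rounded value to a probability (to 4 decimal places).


Step 1: Calculate posterior odds
Posterior odds = Prior odds × LR
               = 2.90 × 4.22
               = 12.24

Step 2: Convert to probability
P(H|E) = Posterior odds / (1 + Posterior odds)
       = 12.24 / (1 + 12.24)
       = 12.24 / 13.24
       = 0.9245

The evidence increased P(H) from 0.7436 to 0.9245.


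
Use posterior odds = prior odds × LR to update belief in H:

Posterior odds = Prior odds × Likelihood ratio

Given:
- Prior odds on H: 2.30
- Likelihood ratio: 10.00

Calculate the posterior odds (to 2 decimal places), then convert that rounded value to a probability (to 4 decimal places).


Step 1: Calculate posterior odds
Posterior odds = Prior odds × LR
               = 2.30 × 10.00
               = 23.00

Step 2: Convert to probability
P(H|E) = Posterior odds / (1 + Posterior odds)
       = 23.00 / (1 + 23.00)
       = 23.00 / 24.00
       = 0.9583

The evidence increased P(H) from 0.6970 to 0.9583.


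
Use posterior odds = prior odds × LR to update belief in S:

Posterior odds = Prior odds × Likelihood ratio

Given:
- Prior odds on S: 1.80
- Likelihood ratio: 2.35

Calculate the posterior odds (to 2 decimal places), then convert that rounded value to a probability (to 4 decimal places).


Step 1: Calculate posterior odds
Posterior odds = Prior odds × LR
               = 1.80 × 2.35
               = 4.23

Step 2: Convert to probability
P(S|E) = Posterior odds / (1 + Posterior odds)
       = 4.23 / (1 + 4.23)
       = 4.23 / 5.23
       = 0.8088

The evidence increased P(S) from 0.6429 to 0.8088.


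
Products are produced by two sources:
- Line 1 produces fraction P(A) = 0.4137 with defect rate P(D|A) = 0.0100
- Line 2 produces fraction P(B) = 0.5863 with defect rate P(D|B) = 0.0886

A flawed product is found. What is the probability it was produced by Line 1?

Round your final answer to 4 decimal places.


Let A = from Line 1, D = flawed

Given:
- P(A) = 0.4137, P(B) = 0.5863
- P(D|A) = 0.0100, P(D|B) = 0.0886

Step 1: Find P(D)
P(D) = P(D|A)P(A) + P(D|B)P(B)
     = 0.0100 × 0.4137 + 0.0886 × 0.5863
     = 0.00413700 + 0.05194618
     = 0.05608318

Step 2: Apply Bayes' theorem
P(A|D) = P(D|A)P(A) / P(D)
       = 0.00413700 / 0.05608318
       = 0.0738


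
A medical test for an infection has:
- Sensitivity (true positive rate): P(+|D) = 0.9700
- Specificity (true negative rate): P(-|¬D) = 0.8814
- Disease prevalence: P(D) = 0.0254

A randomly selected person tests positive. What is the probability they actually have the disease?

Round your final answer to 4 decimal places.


Let D = has disease, + = positive test

Given:
- P(D) = 0.0254 (prevalence)
- P(+|D) = 0.9700 (sensitivity)
- P(-|¬D) = 0.8814 (specificity)
- P(+|¬D) = 0.1186 (false positive rate = 1 - specificity)

Step 1: Find P(+)
P(+) = P(+|D)P(D) + P(+|¬D)P(¬D)
     = 0.9700 × 0.0254 + 0.1186 × 0.9746
     = 0.02463800 + 0.11558756
     = 0.14022556

Step 2: Apply Bayes' theorem for P(D|+)
P(D|+) = P(+|D)P(D) / P(+)
       = 0.02463800 / 0.14022556
       = 0.1757


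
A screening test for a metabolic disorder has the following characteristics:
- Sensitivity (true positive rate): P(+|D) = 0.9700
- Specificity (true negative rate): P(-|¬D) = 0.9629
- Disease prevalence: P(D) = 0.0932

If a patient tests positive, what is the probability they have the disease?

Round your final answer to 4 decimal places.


Let D = has disease, + = positive test

Given:
- P(D) = 0.0932 (prevalence)
- P(+|D) = 0.9700 (sensitivity)
- P(-|¬D) = 0.9629 (specificity)
- P(+|¬D) = 0.0371 (false positive rate = 1 - specificity)

Step 1: Find P(+)
P(+) = P(+|D)P(D) + P(+|¬D)P(¬D)
     = 0.9700 × 0.0932 + 0.0371 × 0.9068
     = 0.09040400 + 0.03364228
     = 0.12404628

Step 2: Apply Bayes' theorem for P(D|+)
P(D|+) = P(+|D)P(D) / P(+)
       = 0.09040400 / 0.12404628
       = 0.7288


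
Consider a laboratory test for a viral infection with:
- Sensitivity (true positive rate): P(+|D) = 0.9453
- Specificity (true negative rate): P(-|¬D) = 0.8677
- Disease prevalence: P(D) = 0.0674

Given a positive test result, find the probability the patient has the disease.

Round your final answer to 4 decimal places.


Let D = has disease, + = positive test

Given:
- P(D) = 0.0674 (prevalence)
- P(+|D) = 0.9453 (sensitivity)
- P(-|¬D) = 0.8677 (specificity)
- P(+|¬D) = 0.1323 (false positive rate = 1 - specificity)

Step 1: Find P(+)
P(+) = P(+|D)P(D) + P(+|¬D)P(¬D)
     = 0.9453 × 0.0674 + 0.1323 × 0.9326
     = 0.06371322 + 0.12338298
     = 0.18709620

Step 2: Apply Bayes' theorem for P(D|+)
P(D|+) = P(+|D)P(D) / P(+)
       = 0.06371322 / 0.18709620
       = 0.3405


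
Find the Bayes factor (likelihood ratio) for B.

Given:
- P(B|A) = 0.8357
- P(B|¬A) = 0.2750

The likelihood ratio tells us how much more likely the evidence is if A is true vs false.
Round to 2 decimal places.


Likelihood Ratio (LR) = P(B|A) / P(B|¬A)

LR = 0.8357 / 0.2750
   = 3.04

The evidence is 3.04 times more likely if A is true than if A is false.
Because LR exceeds 1, B is evidence for A.


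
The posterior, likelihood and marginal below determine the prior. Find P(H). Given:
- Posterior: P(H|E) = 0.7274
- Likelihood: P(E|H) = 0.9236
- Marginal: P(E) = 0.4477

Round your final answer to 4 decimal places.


From Bayes' theorem: P(H|E) = P(E|H) × P(H) / P(E)

Rearranging for P(H):
P(H) = P(H|E) × P(E) / P(E|H)
     = 0.7274 × 0.4477 / 0.9236
     = 0.32565698 / 0.9236
     = 0.3526


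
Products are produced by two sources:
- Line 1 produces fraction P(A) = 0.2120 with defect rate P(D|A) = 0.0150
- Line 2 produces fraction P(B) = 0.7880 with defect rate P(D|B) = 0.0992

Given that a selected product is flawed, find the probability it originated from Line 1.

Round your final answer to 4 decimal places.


Let A = from Line 1, D = flawed

Given:
- P(A) = 0.2120, P(B) = 0.7880
- P(D|A) = 0.0150, P(D|B) = 0.0992

Step 1: Find P(D)
P(D) = P(D|A)P(A) + P(D|B)P(B)
     = 0.0150 × 0.2120 + 0.0992 × 0.7880
     = 0.00318000 + 0.07816960
     = 0.08134960

Step 2: Apply Bayes' theorem
P(A|D) = P(D|A)P(A) / P(D)
       = 0.00318000 / 0.08134960
       = 0.0391


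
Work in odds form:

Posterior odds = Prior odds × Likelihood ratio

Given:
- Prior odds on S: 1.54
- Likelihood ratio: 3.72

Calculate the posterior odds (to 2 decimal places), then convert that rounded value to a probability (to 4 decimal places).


Step 1: Calculate posterior odds
Posterior odds = Prior odds × LR
               = 1.54 × 3.72
               = 5.73

Step 2: Convert to probability
P(S|E) = Posterior odds / (1 + Posterior odds)
       = 5.73 / (1 + 5.73)
       = 5.73 / 6.73
       = 0.8514

The evidence increased P(S) from 0.6063 to 0.8514.


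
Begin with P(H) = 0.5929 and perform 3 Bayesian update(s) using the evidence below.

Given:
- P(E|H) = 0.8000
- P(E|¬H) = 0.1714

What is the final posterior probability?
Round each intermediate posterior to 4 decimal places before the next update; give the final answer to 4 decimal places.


Sequential Bayesian updating:

Initial prior: P(H) = 0.5929

Update 1:
  P(E) = 0.8000 × 0.5929 + 0.1714 × 0.4071 = 0.47432000 + 0.06977694 = 0.54409694
  P(H|E) = 0.47432000 / 0.54409694 = 0.8718

Update 2:
  P(E) = 0.8000 × 0.8718 + 0.1714 × 0.1282 = 0.69744000 + 0.02197348 = 0.71941348
  P(H|E) = 0.69744000 / 0.71941348 = 0.9695

Update 3:
  P(E) = 0.8000 × 0.9695 + 0.1714 × 0.0305 = 0.77560000 + 0.00522770 = 0.78082770
  P(H|E) = 0.77560000 / 0.78082770 = 0.9933

Final posterior: 0.9933


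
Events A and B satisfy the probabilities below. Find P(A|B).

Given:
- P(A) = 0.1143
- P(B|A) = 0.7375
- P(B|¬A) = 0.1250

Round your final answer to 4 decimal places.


Bayes' theorem: P(A|B) = P(B|A) × P(A) / P(B)

Step 1: Calculate P(B) using law of total probability
P(B) = P(B|A)P(A) + P(B|¬A)P(¬A)
     = 0.7375 × 0.1143 + 0.1250 × 0.8857
     = 0.08429625 + 0.11071250
     = 0.19500875

Step 2: Apply Bayes' theorem
P(A|B) = P(B|A) × P(A) / P(B)
       = 0.08429625 / 0.19500875
       = 0.4323


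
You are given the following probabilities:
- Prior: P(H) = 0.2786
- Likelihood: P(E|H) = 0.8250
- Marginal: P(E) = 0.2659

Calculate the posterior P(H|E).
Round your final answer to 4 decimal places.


Using Bayes' theorem:

P(H|E) = P(E|H) × P(H) / P(E)
       = 0.8250 × 0.2786 / 0.2659
       = 0.22984500 / 0.2659
       = 0.8644

The evidence strengthens our belief in H.
Prior: 0.2786 → Posterior: 0.8644


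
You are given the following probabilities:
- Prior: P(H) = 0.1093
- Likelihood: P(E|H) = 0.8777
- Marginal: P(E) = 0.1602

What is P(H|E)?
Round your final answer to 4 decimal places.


Using Bayes' theorem:

P(H|E) = P(E|H) × P(H) / P(E)
       = 0.8777 × 0.1093 / 0.1602
       = 0.09593261 / 0.1602
       = 0.5988

The evidence strengthens our belief in H.
Prior: 0.1093 → Posterior: 0.5988


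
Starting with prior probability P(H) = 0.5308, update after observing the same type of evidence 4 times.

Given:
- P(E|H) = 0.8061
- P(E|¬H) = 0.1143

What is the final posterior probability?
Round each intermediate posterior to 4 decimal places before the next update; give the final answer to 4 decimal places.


Sequential Bayesian updating:

Initial prior: P(H) = 0.5308

Update 1:
  P(E) = 0.8061 × 0.5308 + 0.1143 × 0.4692 = 0.42787788 + 0.05362956 = 0.48150744
  P(H|E) = 0.42787788 / 0.48150744 = 0.8886

Update 2:
  P(E) = 0.8061 × 0.8886 + 0.1143 × 0.1114 = 0.71630046 + 0.01273302 = 0.72903348
  P(H|E) = 0.71630046 / 0.72903348 = 0.9825

Update 3:
  P(E) = 0.8061 × 0.9825 + 0.1143 × 0.0175 = 0.79199325 + 0.00200025 = 0.79399350
  P(H|E) = 0.79199325 / 0.79399350 = 0.9975

Update 4:
  P(E) = 0.8061 × 0.9975 + 0.1143 × 0.0025 = 0.80408475 + 0.00028575 = 0.80437050
  P(H|E) = 0.80408475 / 0.80437050 = 0.9996

Final posterior: 0.9996


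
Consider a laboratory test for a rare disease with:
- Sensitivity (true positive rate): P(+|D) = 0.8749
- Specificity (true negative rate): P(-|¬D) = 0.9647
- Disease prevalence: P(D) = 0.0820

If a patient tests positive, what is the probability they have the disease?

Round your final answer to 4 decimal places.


Let D = has disease, + = positive test

Given:
- P(D) = 0.0820 (prevalence)
- P(+|D) = 0.8749 (sensitivity)
- P(-|¬D) = 0.9647 (specificity)
- P(+|¬D) = 0.0353 (false positive rate = 1 - specificity)

Step 1: Find P(+)
P(+) = P(+|D)P(D) + P(+|¬D)P(¬D)
     = 0.8749 × 0.0820 + 0.0353 × 0.9180
     = 0.07174180 + 0.03240540
     = 0.10414720

Step 2: Apply Bayes' theorem for P(D|+)
P(D|+) = P(+|D)P(D) / P(+)
       = 0.07174180 / 0.10414720
       = 0.6889


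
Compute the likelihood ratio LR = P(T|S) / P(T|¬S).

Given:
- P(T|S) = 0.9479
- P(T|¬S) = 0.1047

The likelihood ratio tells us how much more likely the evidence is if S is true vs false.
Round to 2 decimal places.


Likelihood Ratio (LR) = P(T|S) / P(T|¬S)

LR = 0.9479 / 0.1047
   = 9.05

The evidence is 9.05 times more likely if S is true than if S is false.
Because LR exceeds 1, T is evidence for S.


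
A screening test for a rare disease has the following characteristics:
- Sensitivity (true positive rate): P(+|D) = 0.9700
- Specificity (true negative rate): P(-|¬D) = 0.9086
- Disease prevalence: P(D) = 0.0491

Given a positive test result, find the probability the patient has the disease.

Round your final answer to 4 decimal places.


Let D = has disease, + = positive test

Given:
- P(D) = 0.0491 (prevalence)
- P(+|D) = 0.9700 (sensitivity)
- P(-|¬D) = 0.9086 (specificity)
- P(+|¬D) = 0.0914 (false positive rate = 1 - specificity)

Step 1: Find P(+)
P(+) = P(+|D)P(D) + P(+|¬D)P(¬D)
     = 0.9700 × 0.0491 + 0.0914 × 0.9509
     = 0.04762700 + 0.08691226
     = 0.13453926

Step 2: Apply Bayes' theorem for P(D|+)
P(D|+) = P(+|D)P(D) / P(+)
       = 0.04762700 / 0.13453926
       = 0.3540
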